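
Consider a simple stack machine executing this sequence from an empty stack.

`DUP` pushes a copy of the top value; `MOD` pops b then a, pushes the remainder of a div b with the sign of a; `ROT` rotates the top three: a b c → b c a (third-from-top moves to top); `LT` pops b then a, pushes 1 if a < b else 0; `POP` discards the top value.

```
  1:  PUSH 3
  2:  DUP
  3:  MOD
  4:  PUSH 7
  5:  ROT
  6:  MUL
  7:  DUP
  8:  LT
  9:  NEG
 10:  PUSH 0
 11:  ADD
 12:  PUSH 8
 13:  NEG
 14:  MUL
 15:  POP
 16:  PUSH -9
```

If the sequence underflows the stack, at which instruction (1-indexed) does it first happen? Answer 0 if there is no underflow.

5

PUSH 3 : [3]
DUP    : [3, 3]
MOD    : [0]
PUSH 7 : [0, 7]
ROT  — needs 3 operands, stack has 2 → underflow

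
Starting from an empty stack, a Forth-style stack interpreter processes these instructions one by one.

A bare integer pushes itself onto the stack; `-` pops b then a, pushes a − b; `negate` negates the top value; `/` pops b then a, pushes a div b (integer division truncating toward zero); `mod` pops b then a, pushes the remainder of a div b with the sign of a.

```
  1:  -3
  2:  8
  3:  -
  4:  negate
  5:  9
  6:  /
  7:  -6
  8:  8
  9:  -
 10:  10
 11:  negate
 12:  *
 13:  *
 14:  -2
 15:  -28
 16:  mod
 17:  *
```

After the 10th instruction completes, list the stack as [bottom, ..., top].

-3     → -3
8      → -3 8
-      → -11
negate → 11
9      → 11 9
/      → 1
-6     → 1 -6
8      → 1 -6 8
-      → 1 -14
10     → 1 -14 10

[1, -14, 10]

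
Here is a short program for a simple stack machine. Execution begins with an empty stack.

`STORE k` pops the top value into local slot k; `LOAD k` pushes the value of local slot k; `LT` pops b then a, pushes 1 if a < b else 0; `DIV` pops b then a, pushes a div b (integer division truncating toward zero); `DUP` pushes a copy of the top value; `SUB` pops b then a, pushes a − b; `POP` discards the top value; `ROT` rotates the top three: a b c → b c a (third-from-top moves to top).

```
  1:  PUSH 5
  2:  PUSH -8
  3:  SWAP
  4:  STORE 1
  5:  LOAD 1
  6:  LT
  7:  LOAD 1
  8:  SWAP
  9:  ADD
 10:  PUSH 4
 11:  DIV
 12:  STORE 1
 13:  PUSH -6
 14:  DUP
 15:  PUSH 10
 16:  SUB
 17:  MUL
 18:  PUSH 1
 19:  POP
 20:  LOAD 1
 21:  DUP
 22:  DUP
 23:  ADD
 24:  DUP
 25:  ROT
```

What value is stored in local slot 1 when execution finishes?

1

PUSH 5   5
PUSH -8  5 -8
SWAP     -8 5
STORE 1  -8
LOAD 1   -8 5
LT       1
LOAD 1   1 5
SWAP     5 1
ADD      6
PUSH 4   6 4
DIV      1
STORE 1  (empty)
PUSH -6  -6
DUP      -6 -6
PUSH 10  -6 -6 10
SUB      -6 -16
MUL      96
PUSH 1   96 1
POP      96
LOAD 1   96 1
DUP      96 1 1
DUP      96 1 1 1
ADD      96 1 2
DUP      96 1 2 2
ROT      96 2 2 1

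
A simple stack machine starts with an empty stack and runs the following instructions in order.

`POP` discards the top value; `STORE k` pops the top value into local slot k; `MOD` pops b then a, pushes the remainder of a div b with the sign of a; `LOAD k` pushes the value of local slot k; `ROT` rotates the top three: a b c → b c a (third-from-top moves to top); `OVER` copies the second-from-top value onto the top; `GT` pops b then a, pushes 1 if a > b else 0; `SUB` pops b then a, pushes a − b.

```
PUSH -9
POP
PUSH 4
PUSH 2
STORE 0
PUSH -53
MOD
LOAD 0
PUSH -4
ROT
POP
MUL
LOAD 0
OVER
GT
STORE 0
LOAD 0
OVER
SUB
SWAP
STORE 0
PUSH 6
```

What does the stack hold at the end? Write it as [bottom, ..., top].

PUSH -9  : -9
POP      : (empty)
PUSH 4   : 4
PUSH 2   : 4 2
STORE 0  : 4
PUSH -53 : 4 -53
MOD      : 4
LOAD 0   : 4 2
PUSH -4  : 4 2 -4
ROT      : 2 -4 4
POP      : 2 -4
MUL      : -8
LOAD 0   : -8 2
OVER     : -8 2 -8
GT       : -8 1
STORE 0  : -8
LOAD 0   : -8 1
OVER     : -8 1 -8
SUB      : -8 9
SWAP     : 9 -8
STORE 0  : 9
PUSH 6   : 9 6

[9, 6]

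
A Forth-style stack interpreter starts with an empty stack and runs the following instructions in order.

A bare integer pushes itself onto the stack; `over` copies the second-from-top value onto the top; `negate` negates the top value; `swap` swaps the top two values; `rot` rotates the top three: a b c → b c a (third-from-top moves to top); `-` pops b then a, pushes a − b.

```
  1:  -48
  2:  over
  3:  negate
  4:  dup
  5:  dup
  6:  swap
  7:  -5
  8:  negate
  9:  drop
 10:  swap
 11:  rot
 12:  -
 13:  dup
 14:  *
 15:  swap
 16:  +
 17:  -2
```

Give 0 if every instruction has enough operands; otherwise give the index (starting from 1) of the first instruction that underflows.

-48 → [-48]
over  — needs 2 operands, stack has 1 → underflow

2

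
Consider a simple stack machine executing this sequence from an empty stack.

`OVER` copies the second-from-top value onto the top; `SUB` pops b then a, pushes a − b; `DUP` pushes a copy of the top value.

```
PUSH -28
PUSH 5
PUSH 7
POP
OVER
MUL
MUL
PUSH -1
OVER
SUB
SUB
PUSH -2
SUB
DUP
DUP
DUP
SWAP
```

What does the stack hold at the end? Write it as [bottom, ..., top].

[7843, 7843, 7843, 7843]

PUSH -28 : [-28]
PUSH 5   : [-28, 5]
PUSH 7   : [-28, 5, 7]
POP      : [-28, 5]
OVER     : [-28, 5, -28]
MUL      : [-28, -140]
MUL      : [3920]
PUSH -1  : [3920, -1]
OVER     : [3920, -1, 3920]
SUB      : [3920, -3921]
SUB      : [7841]
PUSH -2  : [7841, -2]
SUB      : [7843]
DUP      : [7843, 7843]
DUP      : [7843, 7843, 7843]
DUP      : [7843, 7843, 7843, 7843]
SWAP     : [7843, 7843, 7843, 7843]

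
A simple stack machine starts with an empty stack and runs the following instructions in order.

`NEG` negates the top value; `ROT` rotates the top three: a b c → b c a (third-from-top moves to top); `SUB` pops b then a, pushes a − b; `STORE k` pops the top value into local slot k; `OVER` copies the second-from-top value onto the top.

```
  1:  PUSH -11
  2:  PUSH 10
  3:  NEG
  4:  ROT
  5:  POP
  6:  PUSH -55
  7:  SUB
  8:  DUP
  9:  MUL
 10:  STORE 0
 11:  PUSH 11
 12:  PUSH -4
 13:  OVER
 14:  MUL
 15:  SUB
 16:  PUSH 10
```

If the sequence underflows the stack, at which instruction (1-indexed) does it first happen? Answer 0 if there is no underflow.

PUSH -11 -> -11
PUSH 10  -> -11 10
NEG      -> -11 -10
ROT  — needs 3 operands, stack has 2 → underflow

4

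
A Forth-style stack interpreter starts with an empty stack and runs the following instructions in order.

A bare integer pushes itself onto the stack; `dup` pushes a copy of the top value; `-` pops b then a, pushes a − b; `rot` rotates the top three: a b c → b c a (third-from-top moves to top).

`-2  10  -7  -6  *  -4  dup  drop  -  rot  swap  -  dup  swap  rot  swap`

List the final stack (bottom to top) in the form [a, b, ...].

-2   → [-2]
10   → [-2, 10]
-7   → [-2, 10, -7]
-6   → [-2, 10, -7, -6]
*    → [-2, 10, 42]
-4   → [-2, 10, 42, -4]
dup  → [-2, 10, 42, -4, -4]
drop → [-2, 10, 42, -4]
-    → [-2, 10, 46]
rot  → [10, 46, -2]
swap → [10, -2, 46]
-    → [10, -48]
dup  → [10, -48, -48]
swap → [10, -48, -48]
rot  → [-48, -48, 10]
swap → [-48, 10, -48]

[-48, 10, -48]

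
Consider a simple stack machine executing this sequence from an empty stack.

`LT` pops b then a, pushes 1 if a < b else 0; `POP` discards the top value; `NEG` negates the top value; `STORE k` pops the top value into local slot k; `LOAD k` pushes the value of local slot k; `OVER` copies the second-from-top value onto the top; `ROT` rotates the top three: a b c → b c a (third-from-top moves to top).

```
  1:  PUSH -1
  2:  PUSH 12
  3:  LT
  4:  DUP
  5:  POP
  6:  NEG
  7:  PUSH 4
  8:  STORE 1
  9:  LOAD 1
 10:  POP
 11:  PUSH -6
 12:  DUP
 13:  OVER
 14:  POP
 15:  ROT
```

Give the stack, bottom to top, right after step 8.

[-1]

PUSH -1 : [-1]
PUSH 12 : [-1, 12]
LT      : [1]
DUP     : [1, 1]
POP     : [1]
NEG     : [-1]
PUSH 4  : [-1, 4]
STORE 1 : [-1]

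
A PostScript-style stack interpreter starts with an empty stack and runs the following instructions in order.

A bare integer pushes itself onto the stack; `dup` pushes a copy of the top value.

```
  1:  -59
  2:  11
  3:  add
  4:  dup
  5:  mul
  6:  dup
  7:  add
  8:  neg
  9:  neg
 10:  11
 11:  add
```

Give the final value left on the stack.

4619

-59 → [-59]
11  → [-59, 11]
add → [-48]
dup → [-48, -48]
mul → [2304]
dup → [2304, 2304]
add → [4608]
neg → [-4608]
neg → [4608]
11  → [4608, 11]
add → [4619]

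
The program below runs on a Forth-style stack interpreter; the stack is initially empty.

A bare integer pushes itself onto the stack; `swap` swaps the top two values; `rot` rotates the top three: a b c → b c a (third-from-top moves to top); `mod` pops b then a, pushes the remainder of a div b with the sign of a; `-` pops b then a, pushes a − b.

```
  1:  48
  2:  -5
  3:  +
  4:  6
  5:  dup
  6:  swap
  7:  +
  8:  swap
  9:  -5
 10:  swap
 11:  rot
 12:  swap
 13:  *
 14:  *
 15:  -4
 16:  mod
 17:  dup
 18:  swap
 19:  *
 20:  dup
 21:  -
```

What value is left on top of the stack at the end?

0

48   → [48]
-5   → [48, -5]
+    → [43]
6    → [43, 6]
dup  → [43, 6, 6]
swap → [43, 6, 6]
+    → [43, 12]
swap → [12, 43]
-5   → [12, 43, -5]
swap → [12, -5, 43]
rot  → [-5, 43, 12]
swap → [-5, 12, 43]
*    → [-5, 516]
*    → [-2580]
-4   → [-2580, -4]
mod  → [0]
dup  → [0, 0]
swap → [0, 0]
*    → [0]
dup  → [0, 0]
-    → [0]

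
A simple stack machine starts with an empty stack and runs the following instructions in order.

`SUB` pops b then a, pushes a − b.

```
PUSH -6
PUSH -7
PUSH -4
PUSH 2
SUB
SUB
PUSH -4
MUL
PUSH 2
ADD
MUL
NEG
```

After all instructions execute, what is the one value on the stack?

PUSH -6 → -6
PUSH -7 → -6 -7
PUSH -4 → -6 -7 -4
PUSH 2  → -6 -7 -4 2
SUB     → -6 -7 -6
SUB     → -6 -1
PUSH -4 → -6 -1 -4
MUL     → -6 4
PUSH 2  → -6 4 2
ADD     → -6 6
MUL     → -36
NEG     → 36

36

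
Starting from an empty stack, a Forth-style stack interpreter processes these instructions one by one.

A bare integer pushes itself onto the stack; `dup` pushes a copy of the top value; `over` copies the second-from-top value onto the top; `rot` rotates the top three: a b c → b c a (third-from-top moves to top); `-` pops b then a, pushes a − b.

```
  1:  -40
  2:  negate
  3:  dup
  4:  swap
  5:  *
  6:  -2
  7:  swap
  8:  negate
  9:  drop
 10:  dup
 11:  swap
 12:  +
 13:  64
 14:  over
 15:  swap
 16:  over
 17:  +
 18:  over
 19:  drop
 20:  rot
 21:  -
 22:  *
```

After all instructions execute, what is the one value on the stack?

-40     [-40]
negate  [40]
dup     [40, 40]
swap    [40, 40]
*       [1600]
-2      [1600, -2]
swap    [-2, 1600]
negate  [-2, -1600]
drop    [-2]
dup     [-2, -2]
swap    [-2, -2]
+       [-4]
64      [-4, 64]
over    [-4, 64, -4]
swap    [-4, -4, 64]
over    [-4, -4, 64, -4]
+       [-4, -4, 60]
over    [-4, -4, 60, -4]
drop    [-4, -4, 60]
rot     [-4, 60, -4]
-       [-4, 64]
*       [-256]

-256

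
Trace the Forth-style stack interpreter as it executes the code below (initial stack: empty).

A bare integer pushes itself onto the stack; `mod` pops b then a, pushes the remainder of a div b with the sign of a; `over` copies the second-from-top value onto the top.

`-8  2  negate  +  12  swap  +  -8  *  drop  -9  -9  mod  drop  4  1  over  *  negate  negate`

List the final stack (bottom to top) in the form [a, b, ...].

-8     → [-8]
2      → [-8, 2]
negate → [-8, -2]
+      → [-10]
12     → [-10, 12]
swap   → [12, -10]
+      → [2]
-8     → [2, -8]
*      → [-16]
drop   → []
-9     → [-9]
-9     → [-9, -9]
mod    → [0]
drop   → []
4      → [4]
1      → [4, 1]
over   → [4, 1, 4]
*      → [4, 4]
negate → [4, -4]
negate → [4, 4]

[4, 4]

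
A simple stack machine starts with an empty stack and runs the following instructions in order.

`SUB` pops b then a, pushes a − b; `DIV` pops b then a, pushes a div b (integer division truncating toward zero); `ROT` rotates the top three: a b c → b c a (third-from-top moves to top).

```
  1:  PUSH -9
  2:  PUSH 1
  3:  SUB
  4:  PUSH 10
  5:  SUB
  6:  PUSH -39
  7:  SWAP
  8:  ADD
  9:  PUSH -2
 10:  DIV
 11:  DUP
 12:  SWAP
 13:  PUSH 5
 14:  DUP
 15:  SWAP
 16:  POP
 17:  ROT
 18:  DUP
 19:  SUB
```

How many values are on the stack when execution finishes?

3

PUSH -9  -> -9
PUSH 1   -> -9 1
SUB      -> -10
PUSH 10  -> -10 10
SUB      -> -20
PUSH -39 -> -20 -39
SWAP     -> -39 -20
ADD      -> -59
PUSH -2  -> -59 -2
DIV      -> 29
DUP      -> 29 29
SWAP     -> 29 29
PUSH 5   -> 29 29 5
DUP      -> 29 29 5 5
SWAP     -> 29 29 5 5
POP      -> 29 29 5
ROT      -> 29 5 29
DUP      -> 29 5 29 29
SUB      -> 29 5 0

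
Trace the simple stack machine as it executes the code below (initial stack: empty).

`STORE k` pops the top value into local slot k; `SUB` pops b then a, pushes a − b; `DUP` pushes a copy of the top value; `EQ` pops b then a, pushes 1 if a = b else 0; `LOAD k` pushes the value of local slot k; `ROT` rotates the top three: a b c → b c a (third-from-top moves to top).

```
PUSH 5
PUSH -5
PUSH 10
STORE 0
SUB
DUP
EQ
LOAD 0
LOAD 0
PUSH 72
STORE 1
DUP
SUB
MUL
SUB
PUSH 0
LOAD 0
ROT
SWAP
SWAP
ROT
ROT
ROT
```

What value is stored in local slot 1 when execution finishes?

72

PUSH 5  -> [5]
PUSH -5 -> [5, -5]
PUSH 10 -> [5, -5, 10]
STORE 0 -> [5, -5]
SUB     -> [10]
DUP     -> [10, 10]
EQ      -> [1]
LOAD 0  -> [1, 10]
LOAD 0  -> [1, 10, 10]
PUSH 72 -> [1, 10, 10, 72]
STORE 1 -> [1, 10, 10]
DUP     -> [1, 10, 10, 10]
SUB     -> [1, 10, 0]
MUL     -> [1, 0]
SUB     -> [1]
PUSH 0  -> [1, 0]
LOAD 0  -> [1, 0, 10]
ROT     -> [0, 10, 1]
SWAP    -> [0, 1, 10]
SWAP    -> [0, 10, 1]
ROT     -> [10, 1, 0]
ROT     -> [1, 0, 10]
ROT     -> [0, 10, 1]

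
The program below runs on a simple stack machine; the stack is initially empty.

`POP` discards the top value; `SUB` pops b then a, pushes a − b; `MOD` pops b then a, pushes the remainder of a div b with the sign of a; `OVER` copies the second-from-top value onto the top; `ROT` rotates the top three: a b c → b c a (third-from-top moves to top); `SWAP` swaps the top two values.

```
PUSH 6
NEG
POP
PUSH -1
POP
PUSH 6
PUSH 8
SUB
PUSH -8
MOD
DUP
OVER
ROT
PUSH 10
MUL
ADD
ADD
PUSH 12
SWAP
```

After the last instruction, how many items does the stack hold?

2

PUSH 6  -> [6]
NEG     -> [-6]
POP     -> []
PUSH -1 -> [-1]
POP     -> []
PUSH 6  -> [6]
PUSH 8  -> [6, 8]
SUB     -> [-2]
PUSH -8 -> [-2, -8]
MOD     -> [-2]
DUP     -> [-2, -2]
OVER    -> [-2, -2, -2]
ROT     -> [-2, -2, -2]
PUSH 10 -> [-2, -2, -2, 10]
MUL     -> [-2, -2, -20]
ADD     -> [-2, -22]
ADD     -> [-24]
PUSH 12 -> [-24, 12]
SWAP    -> [12, -24]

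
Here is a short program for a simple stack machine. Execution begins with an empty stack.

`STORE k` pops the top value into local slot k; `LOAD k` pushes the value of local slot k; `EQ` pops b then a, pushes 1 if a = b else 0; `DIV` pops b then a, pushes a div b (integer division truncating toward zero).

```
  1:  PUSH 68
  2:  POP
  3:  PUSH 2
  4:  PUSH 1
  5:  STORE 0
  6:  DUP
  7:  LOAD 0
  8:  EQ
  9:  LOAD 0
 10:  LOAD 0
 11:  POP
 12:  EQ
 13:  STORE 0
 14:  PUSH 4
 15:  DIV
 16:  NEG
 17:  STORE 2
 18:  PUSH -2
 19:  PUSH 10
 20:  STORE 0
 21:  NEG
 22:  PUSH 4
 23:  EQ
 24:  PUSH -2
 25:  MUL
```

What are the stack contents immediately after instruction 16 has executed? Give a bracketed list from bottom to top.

[0]

PUSH 68 : [68]
POP     : []
PUSH 2  : [2]
PUSH 1  : [2, 1]
STORE 0 : [2]
DUP     : [2, 2]
LOAD 0  : [2, 2, 1]
EQ      : [2, 0]
LOAD 0  : [2, 0, 1]
LOAD 0  : [2, 0, 1, 1]
POP     : [2, 0, 1]
EQ      : [2, 0]
STORE 0 : [2]
PUSH 4  : [2, 4]
DIV     : [0]
NEG     : [0]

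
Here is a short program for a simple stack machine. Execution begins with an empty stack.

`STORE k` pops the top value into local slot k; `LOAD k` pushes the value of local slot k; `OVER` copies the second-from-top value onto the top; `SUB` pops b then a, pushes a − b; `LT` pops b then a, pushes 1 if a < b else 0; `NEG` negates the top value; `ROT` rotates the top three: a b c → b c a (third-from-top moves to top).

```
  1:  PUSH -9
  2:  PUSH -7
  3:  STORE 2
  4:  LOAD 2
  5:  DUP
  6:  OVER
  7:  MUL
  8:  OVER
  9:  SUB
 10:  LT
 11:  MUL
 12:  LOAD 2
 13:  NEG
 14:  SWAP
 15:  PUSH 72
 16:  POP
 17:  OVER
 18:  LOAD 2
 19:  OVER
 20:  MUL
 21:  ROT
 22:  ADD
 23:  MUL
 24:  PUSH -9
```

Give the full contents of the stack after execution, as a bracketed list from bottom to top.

[7, -406, -9]

PUSH -9 -> -9
PUSH -7 -> -9 -7
STORE 2 -> -9
LOAD 2  -> -9 -7
DUP     -> -9 -7 -7
OVER    -> -9 -7 -7 -7
MUL     -> -9 -7 49
OVER    -> -9 -7 49 -7
SUB     -> -9 -7 56
LT      -> -9 1
MUL     -> -9
LOAD 2  -> -9 -7
NEG     -> -9 7
SWAP    -> 7 -9
PUSH 72 -> 7 -9 72
POP     -> 7 -9
OVER    -> 7 -9 7
LOAD 2  -> 7 -9 7 -7
OVER    -> 7 -9 7 -7 7
MUL     -> 7 -9 7 -49
ROT     -> 7 7 -49 -9
ADD     -> 7 7 -58
MUL     -> 7 -406
PUSH -9 -> 7 -406 -9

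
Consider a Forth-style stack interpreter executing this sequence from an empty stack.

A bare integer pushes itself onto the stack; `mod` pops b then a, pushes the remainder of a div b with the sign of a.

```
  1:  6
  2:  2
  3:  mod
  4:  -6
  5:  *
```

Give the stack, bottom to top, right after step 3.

[0]

6    [6]
2    [6, 2]
mod  [0]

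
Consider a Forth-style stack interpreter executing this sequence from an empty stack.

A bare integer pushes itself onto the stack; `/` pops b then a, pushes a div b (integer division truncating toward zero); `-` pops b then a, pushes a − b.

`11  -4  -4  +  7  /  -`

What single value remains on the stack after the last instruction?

12

11 -> 11
-4 -> 11 -4
-4 -> 11 -4 -4
+  -> 11 -8
7  -> 11 -8 7
/  -> 11 -1
-  -> 12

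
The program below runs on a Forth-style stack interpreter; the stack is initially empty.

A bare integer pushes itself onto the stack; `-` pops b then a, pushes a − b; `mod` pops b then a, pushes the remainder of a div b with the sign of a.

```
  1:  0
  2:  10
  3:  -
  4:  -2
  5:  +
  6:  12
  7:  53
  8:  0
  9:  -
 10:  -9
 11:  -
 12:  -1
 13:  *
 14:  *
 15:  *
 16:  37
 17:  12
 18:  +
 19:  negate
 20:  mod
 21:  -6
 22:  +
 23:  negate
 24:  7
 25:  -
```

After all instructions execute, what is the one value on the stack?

0      : 0
10     : 0 10
-      : -10
-2     : -10 -2
+      : -12
12     : -12 12
53     : -12 12 53
0      : -12 12 53 0
-      : -12 12 53
-9     : -12 12 53 -9
-      : -12 12 62
-1     : -12 12 62 -1
*      : -12 12 -62
*      : -12 -744
*      : 8928
37     : 8928 37
12     : 8928 37 12
+      : 8928 49
negate : 8928 -49
mod    : 10
-6     : 10 -6
+      : 4
negate : -4
7      : -4 7
-      : -11

-11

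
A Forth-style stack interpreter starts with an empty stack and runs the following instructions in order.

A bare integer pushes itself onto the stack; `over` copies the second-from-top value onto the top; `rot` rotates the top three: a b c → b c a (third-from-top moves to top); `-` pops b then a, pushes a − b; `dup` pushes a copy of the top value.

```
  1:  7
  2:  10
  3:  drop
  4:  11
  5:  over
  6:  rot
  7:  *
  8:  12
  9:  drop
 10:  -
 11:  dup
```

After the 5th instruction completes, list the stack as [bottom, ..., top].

[7, 11, 7]

7    → [7]
10   → [7, 10]
drop → [7]
11   → [7, 11]
over → [7, 11, 7]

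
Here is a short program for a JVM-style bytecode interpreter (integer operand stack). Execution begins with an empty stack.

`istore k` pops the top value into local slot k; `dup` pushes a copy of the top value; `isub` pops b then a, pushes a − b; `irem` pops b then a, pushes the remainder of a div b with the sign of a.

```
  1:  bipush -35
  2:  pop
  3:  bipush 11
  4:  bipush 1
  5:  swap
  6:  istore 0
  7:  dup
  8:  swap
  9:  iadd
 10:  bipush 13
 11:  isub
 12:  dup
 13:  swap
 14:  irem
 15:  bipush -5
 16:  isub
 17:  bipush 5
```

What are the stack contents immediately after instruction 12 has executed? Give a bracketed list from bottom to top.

bipush -35 -> -35
pop        -> (empty)
bipush 11  -> 11
bipush 1   -> 11 1
swap       -> 1 11
istore 0   -> 1
dup        -> 1 1
swap       -> 1 1
iadd       -> 2
bipush 13  -> 2 13
isub       -> -11
dup        -> -11 -11

[-11, -11]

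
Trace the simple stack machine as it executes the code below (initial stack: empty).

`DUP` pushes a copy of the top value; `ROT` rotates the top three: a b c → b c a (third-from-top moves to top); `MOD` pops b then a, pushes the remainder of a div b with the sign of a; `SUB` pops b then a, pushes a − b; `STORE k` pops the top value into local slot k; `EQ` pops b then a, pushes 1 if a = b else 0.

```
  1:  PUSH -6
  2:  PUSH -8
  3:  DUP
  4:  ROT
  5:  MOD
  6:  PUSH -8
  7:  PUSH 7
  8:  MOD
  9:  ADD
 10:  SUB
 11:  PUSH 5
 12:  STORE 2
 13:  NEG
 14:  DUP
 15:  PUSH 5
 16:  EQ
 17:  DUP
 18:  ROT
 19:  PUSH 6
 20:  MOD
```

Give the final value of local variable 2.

PUSH -6  [-6]
PUSH -8  [-6, -8]
DUP      [-6, -8, -8]
ROT      [-8, -8, -6]
MOD      [-8, -2]
PUSH -8  [-8, -2, -8]
PUSH 7   [-8, -2, -8, 7]
MOD      [-8, -2, -1]
ADD      [-8, -3]
SUB      [-5]
PUSH 5   [-5, 5]
STORE 2  [-5]
NEG      [5]
DUP      [5, 5]
PUSH 5   [5, 5, 5]
EQ       [5, 1]
DUP      [5, 1, 1]
ROT      [1, 1, 5]
PUSH 6   [1, 1, 5, 6]
MOD      [1, 1, 5]

5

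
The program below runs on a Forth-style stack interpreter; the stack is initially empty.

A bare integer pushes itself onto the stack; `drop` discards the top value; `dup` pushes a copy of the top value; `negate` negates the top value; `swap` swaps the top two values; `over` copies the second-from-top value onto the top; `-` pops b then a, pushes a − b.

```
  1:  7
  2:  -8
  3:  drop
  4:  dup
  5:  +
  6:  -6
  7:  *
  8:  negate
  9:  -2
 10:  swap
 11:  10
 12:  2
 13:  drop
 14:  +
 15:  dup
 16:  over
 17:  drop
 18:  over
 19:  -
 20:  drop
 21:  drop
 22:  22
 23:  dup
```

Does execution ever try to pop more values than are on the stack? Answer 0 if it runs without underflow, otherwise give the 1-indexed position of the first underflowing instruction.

0

7      → 7
-8     → 7 -8
drop   → 7
dup    → 7 7
+      → 14
-6     → 14 -6
*      → -84
negate → 84
-2     → 84 -2
swap   → -2 84
10     → -2 84 10
2      → -2 84 10 2
drop   → -2 84 10
+      → -2 94
dup    → -2 94 94
over   → -2 94 94 94
drop   → -2 94 94
over   → -2 94 94 94
-      → -2 94 0
drop   → -2 94
drop   → -2
22     → -2 22
dup    → -2 22 22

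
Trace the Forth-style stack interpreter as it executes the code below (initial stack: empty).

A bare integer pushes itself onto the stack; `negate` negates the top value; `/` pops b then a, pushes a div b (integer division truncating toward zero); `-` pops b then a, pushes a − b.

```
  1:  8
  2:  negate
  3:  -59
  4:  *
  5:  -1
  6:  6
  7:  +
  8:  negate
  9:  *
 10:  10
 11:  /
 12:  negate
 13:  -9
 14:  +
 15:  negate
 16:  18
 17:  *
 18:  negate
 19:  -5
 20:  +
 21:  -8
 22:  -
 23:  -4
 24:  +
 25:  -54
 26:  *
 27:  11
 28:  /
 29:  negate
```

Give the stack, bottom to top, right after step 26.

8       [8]
negate  [-8]
-59     [-8, -59]
*       [472]
-1      [472, -1]
6       [472, -1, 6]
+       [472, 5]
negate  [472, -5]
*       [-2360]
10      [-2360, 10]
/       [-236]
negate  [236]
-9      [236, -9]
+       [227]
negate  [-227]
18      [-227, 18]
*       [-4086]
negate  [4086]
-5      [4086, -5]
+       [4081]
-8      [4081, -8]
-       [4089]
-4      [4089, -4]
+       [4085]
-54     [4085, -54]
*       [-220590]

[-220590]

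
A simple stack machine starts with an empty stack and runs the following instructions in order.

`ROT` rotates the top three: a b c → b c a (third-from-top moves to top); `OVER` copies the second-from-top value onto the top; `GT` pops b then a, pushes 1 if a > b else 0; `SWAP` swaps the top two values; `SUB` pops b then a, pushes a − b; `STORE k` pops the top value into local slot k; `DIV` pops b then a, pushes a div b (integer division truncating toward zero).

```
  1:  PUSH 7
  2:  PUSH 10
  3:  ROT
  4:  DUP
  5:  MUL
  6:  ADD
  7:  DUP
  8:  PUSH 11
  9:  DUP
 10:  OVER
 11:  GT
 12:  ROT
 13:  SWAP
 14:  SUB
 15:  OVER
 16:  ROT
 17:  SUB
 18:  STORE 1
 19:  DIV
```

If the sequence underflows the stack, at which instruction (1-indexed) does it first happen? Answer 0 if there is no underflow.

3

PUSH 7  → [7]
PUSH 10 → [7, 10]
ROT  — needs 3 operands, stack has 2 → underflow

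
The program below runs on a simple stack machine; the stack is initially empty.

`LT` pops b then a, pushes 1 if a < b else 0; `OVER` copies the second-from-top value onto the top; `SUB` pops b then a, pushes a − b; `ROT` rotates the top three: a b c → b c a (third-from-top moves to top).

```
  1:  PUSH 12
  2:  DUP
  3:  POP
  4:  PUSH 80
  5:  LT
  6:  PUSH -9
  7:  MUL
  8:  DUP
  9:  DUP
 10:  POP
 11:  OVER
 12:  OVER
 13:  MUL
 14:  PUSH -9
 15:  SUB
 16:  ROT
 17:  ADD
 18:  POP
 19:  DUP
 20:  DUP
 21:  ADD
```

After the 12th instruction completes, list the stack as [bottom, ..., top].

PUSH 12 → 12
DUP     → 12 12
POP     → 12
PUSH 80 → 12 80
LT      → 1
PUSH -9 → 1 -9
MUL     → -9
DUP     → -9 -9
DUP     → -9 -9 -9
POP     → -9 -9
OVER    → -9 -9 -9
OVER    → -9 -9 -9 -9

[-9, -9, -9, -9]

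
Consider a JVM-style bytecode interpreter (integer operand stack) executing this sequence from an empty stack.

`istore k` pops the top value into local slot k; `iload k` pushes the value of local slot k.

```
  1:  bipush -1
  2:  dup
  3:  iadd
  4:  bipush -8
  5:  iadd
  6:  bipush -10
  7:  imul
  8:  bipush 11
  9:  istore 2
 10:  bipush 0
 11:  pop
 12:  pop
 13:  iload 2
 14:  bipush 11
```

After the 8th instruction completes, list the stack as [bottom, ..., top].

[100, 11]

bipush -1  -> [-1]
dup        -> [-1, -1]
iadd       -> [-2]
bipush -8  -> [-2, -8]
iadd       -> [-10]
bipush -10 -> [-10, -10]
imul       -> [100]
bipush 11  -> [100, 11]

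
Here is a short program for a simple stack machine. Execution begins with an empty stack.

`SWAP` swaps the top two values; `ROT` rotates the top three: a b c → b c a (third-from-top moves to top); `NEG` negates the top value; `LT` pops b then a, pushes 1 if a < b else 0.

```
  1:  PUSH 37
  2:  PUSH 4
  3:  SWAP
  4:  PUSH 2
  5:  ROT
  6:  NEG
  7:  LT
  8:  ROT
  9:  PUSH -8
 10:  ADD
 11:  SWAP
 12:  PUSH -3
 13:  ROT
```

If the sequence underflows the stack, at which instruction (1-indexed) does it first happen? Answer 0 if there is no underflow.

PUSH 37 -> [37]
PUSH 4  -> [37, 4]
SWAP    -> [4, 37]
PUSH 2  -> [4, 37, 2]
ROT     -> [37, 2, 4]
NEG     -> [37, 2, -4]
LT      -> [37, 0]
ROT  — needs 3 operands, stack has 2 → underflow

8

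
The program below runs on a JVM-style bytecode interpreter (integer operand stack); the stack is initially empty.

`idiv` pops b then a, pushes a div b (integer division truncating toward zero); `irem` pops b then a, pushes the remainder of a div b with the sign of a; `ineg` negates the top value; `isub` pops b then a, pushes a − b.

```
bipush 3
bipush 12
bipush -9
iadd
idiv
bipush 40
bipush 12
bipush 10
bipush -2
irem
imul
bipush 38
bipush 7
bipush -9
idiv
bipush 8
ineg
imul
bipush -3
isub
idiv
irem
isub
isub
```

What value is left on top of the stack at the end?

-39

bipush 3  : 3
bipush 12 : 3 12
bipush -9 : 3 12 -9
iadd      : 3 3
idiv      : 1
bipush 40 : 1 40
bipush 12 : 1 40 12
bipush 10 : 1 40 12 10
bipush -2 : 1 40 12 10 -2
irem      : 1 40 12 0
imul      : 1 40 0
bipush 38 : 1 40 0 38
bipush 7  : 1 40 0 38 7
bipush -9 : 1 40 0 38 7 -9
idiv      : 1 40 0 38 0
bipush 8  : 1 40 0 38 0 8
ineg      : 1 40 0 38 0 -8
imul      : 1 40 0 38 0
bipush -3 : 1 40 0 38 0 -3
isub      : 1 40 0 38 3
idiv      : 1 40 0 12
irem      : 1 40 0
isub      : 1 40
isub      : -39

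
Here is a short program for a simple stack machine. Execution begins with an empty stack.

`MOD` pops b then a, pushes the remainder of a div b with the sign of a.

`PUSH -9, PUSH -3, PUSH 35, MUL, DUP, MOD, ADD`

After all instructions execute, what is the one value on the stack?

PUSH -9 -> -9
PUSH -3 -> -9 -3
PUSH 35 -> -9 -3 35
MUL     -> -9 -105
DUP     -> -9 -105 -105
MOD     -> -9 0
ADD     -> -9

-9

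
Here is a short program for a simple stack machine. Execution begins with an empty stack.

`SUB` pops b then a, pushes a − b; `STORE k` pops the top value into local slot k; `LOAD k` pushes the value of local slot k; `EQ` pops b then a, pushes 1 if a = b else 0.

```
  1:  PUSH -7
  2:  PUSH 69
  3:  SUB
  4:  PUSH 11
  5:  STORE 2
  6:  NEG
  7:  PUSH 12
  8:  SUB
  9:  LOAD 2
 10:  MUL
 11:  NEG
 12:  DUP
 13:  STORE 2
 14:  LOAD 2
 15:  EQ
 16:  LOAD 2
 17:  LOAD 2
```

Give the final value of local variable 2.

-704

PUSH -7 → -7
PUSH 69 → -7 69
SUB     → -76
PUSH 11 → -76 11
STORE 2 → -76
NEG     → 76
PUSH 12 → 76 12
SUB     → 64
LOAD 2  → 64 11
MUL     → 704
NEG     → -704
DUP     → -704 -704
STORE 2 → -704
LOAD 2  → -704 -704
EQ      → 1
LOAD 2  → 1 -704
LOAD 2  → 1 -704 -704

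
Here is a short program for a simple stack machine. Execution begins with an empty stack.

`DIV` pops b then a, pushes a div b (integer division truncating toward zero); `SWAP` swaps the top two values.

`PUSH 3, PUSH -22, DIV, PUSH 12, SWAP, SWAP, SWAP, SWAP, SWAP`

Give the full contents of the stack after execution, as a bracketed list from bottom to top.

PUSH 3    3
PUSH -22  3 -22
DIV       0
PUSH 12   0 12
SWAP      12 0
SWAP      0 12
SWAP      12 0
SWAP      0 12
SWAP      12 0

[12, 0]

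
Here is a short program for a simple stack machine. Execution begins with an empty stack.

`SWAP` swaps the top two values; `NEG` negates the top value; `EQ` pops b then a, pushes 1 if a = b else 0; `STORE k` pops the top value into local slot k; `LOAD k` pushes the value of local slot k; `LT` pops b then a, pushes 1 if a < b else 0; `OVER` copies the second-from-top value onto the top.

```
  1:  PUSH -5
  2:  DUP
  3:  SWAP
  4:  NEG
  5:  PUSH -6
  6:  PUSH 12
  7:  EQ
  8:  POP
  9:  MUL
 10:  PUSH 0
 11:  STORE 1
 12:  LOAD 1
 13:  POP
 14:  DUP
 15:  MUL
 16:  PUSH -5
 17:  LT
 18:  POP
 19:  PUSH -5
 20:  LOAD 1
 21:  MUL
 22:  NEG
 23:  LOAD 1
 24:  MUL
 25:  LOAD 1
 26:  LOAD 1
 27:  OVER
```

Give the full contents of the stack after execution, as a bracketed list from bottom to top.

PUSH -5  -5
DUP      -5 -5
SWAP     -5 -5
NEG      -5 5
PUSH -6  -5 5 -6
PUSH 12  -5 5 -6 12
EQ       -5 5 0
POP      -5 5
MUL      -25
PUSH 0   -25 0
STORE 1  -25
LOAD 1   -25 0
POP      -25
DUP      -25 -25
MUL      625
PUSH -5  625 -5
LT       0
POP      (empty)
PUSH -5  -5
LOAD 1   -5 0
MUL      0
NEG      0
LOAD 1   0 0
MUL      0
LOAD 1   0 0
LOAD 1   0 0 0
OVER     0 0 0 0

[0, 0, 0, 0]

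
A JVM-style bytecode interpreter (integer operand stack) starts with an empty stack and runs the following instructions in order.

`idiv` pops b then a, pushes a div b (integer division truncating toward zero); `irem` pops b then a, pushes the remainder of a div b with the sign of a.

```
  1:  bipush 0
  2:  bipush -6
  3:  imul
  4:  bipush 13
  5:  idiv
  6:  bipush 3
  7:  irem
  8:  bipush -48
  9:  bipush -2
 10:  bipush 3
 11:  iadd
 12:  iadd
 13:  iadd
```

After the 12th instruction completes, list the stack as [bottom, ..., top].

[0, -47]

bipush 0   → [0]
bipush -6  → [0, -6]
imul       → [0]
bipush 13  → [0, 13]
idiv       → [0]
bipush 3   → [0, 3]
irem       → [0]
bipush -48 → [0, -48]
bipush -2  → [0, -48, -2]
bipush 3   → [0, -48, -2, 3]
iadd       → [0, -48, 1]
iadd       → [0, -47]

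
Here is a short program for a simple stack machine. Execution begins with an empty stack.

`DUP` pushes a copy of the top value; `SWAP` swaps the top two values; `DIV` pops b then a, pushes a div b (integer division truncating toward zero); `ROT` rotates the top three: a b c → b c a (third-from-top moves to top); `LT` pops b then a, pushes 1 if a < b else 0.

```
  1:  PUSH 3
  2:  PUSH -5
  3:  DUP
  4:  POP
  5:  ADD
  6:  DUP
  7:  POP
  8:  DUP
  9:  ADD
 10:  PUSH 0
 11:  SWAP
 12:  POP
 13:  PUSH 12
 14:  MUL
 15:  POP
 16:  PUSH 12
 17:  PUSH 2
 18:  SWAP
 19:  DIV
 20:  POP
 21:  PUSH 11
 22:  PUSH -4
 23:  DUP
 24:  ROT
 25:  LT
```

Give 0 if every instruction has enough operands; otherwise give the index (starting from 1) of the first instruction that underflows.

PUSH 3  → 3
PUSH -5 → 3 -5
DUP     → 3 -5 -5
POP     → 3 -5
ADD     → -2
DUP     → -2 -2
POP     → -2
DUP     → -2 -2
ADD     → -4
PUSH 0  → -4 0
SWAP    → 0 -4
POP     → 0
PUSH 12 → 0 12
MUL     → 0
POP     → (empty)
PUSH 12 → 12
PUSH 2  → 12 2
SWAP    → 2 12
DIV     → 0
POP     → (empty)
PUSH 11 → 11
PUSH -4 → 11 -4
DUP     → 11 -4 -4
ROT     → -4 -4 11
LT      → -4 1

0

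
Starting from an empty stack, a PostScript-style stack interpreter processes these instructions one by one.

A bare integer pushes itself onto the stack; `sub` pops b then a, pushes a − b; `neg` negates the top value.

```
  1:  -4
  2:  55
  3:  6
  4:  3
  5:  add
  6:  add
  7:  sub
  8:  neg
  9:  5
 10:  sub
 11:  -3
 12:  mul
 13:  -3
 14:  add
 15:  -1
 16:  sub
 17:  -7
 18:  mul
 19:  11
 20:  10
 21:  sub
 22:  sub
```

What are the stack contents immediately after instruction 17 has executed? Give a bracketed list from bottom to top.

[-191, -7]

-4   -4
55   -4 55
6    -4 55 6
3    -4 55 6 3
add  -4 55 9
add  -4 64
sub  -68
neg  68
5    68 5
sub  63
-3   63 -3
mul  -189
-3   -189 -3
add  -192
-1   -192 -1
sub  -191
-7   -191 -7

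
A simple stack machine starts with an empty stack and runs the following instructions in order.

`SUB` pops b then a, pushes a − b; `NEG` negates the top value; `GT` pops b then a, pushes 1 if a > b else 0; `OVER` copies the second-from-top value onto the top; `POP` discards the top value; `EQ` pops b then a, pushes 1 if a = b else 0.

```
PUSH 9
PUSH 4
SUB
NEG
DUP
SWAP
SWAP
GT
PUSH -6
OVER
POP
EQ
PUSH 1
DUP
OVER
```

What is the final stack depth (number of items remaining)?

4

PUSH 9  → [9]
PUSH 4  → [9, 4]
SUB     → [5]
NEG     → [-5]
DUP     → [-5, -5]
SWAP    → [-5, -5]
SWAP    → [-5, -5]
GT      → [0]
PUSH -6 → [0, -6]
OVER    → [0, -6, 0]
POP     → [0, -6]
EQ      → [0]
PUSH 1  → [0, 1]
DUP     → [0, 1, 1]
OVER    → [0, 1, 1, 1]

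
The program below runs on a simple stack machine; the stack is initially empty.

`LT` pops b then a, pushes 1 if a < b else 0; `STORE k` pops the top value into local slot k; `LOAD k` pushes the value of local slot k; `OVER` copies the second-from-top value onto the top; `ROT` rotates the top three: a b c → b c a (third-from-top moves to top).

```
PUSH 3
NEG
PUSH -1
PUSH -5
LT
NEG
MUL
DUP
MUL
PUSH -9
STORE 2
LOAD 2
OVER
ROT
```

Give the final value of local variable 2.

PUSH 3   3
NEG      -3
PUSH -1  -3 -1
PUSH -5  -3 -1 -5
LT       -3 0
NEG      -3 0
MUL      0
DUP      0 0
MUL      0
PUSH -9  0 -9
STORE 2  0
LOAD 2   0 -9
OVER     0 -9 0
ROT      -9 0 0

-9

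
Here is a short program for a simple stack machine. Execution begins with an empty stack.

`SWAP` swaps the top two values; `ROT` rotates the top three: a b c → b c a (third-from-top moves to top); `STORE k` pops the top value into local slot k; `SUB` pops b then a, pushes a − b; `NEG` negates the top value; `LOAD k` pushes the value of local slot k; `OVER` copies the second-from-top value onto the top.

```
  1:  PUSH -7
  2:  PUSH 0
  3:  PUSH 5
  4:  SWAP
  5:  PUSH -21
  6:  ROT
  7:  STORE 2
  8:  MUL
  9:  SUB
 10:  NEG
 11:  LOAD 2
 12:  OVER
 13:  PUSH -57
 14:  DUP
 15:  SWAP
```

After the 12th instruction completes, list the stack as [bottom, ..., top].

[7, 5, 7]

PUSH -7  -> [-7]
PUSH 0   -> [-7, 0]
PUSH 5   -> [-7, 0, 5]
SWAP     -> [-7, 5, 0]
PUSH -21 -> [-7, 5, 0, -21]
ROT      -> [-7, 0, -21, 5]
STORE 2  -> [-7, 0, -21]
MUL      -> [-7, 0]
SUB      -> [-7]
NEG      -> [7]
LOAD 2   -> [7, 5]
OVER     -> [7, 5, 7]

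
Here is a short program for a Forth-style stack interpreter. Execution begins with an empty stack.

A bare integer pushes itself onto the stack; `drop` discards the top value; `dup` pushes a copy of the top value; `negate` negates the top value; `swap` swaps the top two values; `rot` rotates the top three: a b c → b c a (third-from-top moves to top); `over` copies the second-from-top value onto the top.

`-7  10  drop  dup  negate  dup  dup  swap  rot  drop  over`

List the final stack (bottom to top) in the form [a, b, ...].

[-7, 7, 7, 7]

-7     : -7
10     : -7 10
drop   : -7
dup    : -7 -7
negate : -7 7
dup    : -7 7 7
dup    : -7 7 7 7
swap   : -7 7 7 7
rot    : -7 7 7 7
drop   : -7 7 7
over   : -7 7 7 7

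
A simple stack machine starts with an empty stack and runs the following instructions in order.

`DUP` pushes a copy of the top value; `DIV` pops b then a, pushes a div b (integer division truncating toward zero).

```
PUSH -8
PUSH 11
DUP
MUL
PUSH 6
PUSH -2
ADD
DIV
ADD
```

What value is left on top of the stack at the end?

22

PUSH -8  -8
PUSH 11  -8 11
DUP      -8 11 11
MUL      -8 121
PUSH 6   -8 121 6
PUSH -2  -8 121 6 -2
ADD      -8 121 4
DIV      -8 30
ADD      22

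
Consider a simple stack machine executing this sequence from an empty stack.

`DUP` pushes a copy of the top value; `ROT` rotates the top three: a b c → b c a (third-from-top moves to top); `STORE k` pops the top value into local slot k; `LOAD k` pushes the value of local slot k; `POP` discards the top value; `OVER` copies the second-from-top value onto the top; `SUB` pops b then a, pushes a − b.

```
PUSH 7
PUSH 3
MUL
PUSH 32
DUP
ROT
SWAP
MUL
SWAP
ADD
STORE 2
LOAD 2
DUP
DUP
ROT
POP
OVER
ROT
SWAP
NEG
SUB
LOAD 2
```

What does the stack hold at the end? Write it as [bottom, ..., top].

PUSH 7  -> 7
PUSH 3  -> 7 3
MUL     -> 21
PUSH 32 -> 21 32
DUP     -> 21 32 32
ROT     -> 32 32 21
SWAP    -> 32 21 32
MUL     -> 32 672
SWAP    -> 672 32
ADD     -> 704
STORE 2 -> (empty)
LOAD 2  -> 704
DUP     -> 704 704
DUP     -> 704 704 704
ROT     -> 704 704 704
POP     -> 704 704
OVER    -> 704 704 704
ROT     -> 704 704 704
SWAP    -> 704 704 704
NEG     -> 704 704 -704
SUB     -> 704 1408
LOAD 2  -> 704 1408 704

[704, 1408, 704]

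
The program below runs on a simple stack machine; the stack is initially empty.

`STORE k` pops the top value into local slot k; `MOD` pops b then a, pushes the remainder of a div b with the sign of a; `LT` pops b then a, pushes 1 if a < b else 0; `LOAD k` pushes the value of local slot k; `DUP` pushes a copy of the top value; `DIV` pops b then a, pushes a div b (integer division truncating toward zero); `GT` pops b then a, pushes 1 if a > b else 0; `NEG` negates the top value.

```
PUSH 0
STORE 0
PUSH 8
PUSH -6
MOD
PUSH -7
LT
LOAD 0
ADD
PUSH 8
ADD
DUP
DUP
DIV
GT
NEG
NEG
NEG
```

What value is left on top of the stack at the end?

PUSH 0  → 0
STORE 0 → (empty)
PUSH 8  → 8
PUSH -6 → 8 -6
MOD     → 2
PUSH -7 → 2 -7
LT      → 0
LOAD 0  → 0 0
ADD     → 0
PUSH 8  → 0 8
ADD     → 8
DUP     → 8 8
DUP     → 8 8 8
DIV     → 8 1
GT      → 1
NEG     → -1
NEG     → 1
NEG     → -1

-1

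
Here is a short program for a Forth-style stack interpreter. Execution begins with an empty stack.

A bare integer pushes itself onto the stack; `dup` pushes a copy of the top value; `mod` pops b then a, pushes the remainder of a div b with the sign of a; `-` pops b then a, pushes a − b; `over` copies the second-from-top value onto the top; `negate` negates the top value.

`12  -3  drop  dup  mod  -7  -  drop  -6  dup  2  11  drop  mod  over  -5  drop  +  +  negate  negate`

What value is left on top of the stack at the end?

12      12
-3      12 -3
drop    12
dup     12 12
mod     0
-7      0 -7
-       7
drop    (empty)
-6      -6
dup     -6 -6
2       -6 -6 2
11      -6 -6 2 11
drop    -6 -6 2
mod     -6 0
over    -6 0 -6
-5      -6 0 -6 -5
drop    -6 0 -6
+       -6 -6
+       -12
negate  12
negate  -12

-12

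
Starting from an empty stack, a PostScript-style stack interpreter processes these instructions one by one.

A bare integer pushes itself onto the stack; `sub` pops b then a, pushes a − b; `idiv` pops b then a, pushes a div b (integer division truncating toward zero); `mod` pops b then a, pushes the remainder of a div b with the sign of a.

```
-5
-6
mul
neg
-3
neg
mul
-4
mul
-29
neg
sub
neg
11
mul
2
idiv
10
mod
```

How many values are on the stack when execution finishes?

1

-5   : -5
-6   : -5 -6
mul  : 30
neg  : -30
-3   : -30 -3
neg  : -30 3
mul  : -90
-4   : -90 -4
mul  : 360
-29  : 360 -29
neg  : 360 29
sub  : 331
neg  : -331
11   : -331 11
mul  : -3641
2    : -3641 2
idiv : -1820
10   : -1820 10
mod  : 0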